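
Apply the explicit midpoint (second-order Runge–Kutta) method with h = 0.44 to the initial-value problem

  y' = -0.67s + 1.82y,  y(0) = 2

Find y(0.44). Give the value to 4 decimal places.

Midpoint: k1 = f(s_n, y_n); k2 = f(s_n + h/2, y_n + (h/2)·k1); y_{n+1} = y_n + h·k2.
s=0.000000, y=2.000000:
  k1 = f(0.000000, 2.000000) = 3.640000
  k2 = f(0.220000, 2.800800) = 4.950056
  y ← 2.000000 + 0.44·4.950056 = 4.178025
y(0.44) ≈ 4.1780

4.1780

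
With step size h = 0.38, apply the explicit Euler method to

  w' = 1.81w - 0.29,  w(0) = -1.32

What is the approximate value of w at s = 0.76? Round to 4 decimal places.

-4.0564

Euler: w_{n+1} = w_n + h·f(s_n, w_n).
s=0.000000, w=-1.320000: f=-2.679200 → w ← -1.320000 + 0.38·(-2.679200) = -2.338096
s=0.380000, w=-2.338096: f=-4.521954 → w ← -2.338096 + 0.38·(-4.521954) = -4.056438
w(0.76) ≈ -4.0564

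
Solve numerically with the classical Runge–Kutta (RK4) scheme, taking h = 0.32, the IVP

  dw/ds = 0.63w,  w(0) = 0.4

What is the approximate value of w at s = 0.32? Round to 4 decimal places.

RK4: k1 = f(s_n, w_n); k2 = f(s_n + h/2, w_n + (h/2)·k1); k3 = f(s_n + h/2, w_n + (h/2)·k2); k4 = f(s_n + h, w_n + h·k3); w_{n+1} = w_n + (h/6)·(k1 + 2k2 + 2k3 + k4).
s=0.000000, w=0.400000:
  k1 = f(0.000000, 0.400000) = 0.252000
  k2 = f(0.160000, 0.440320) = 0.277402
  k3 = f(0.160000, 0.444384) = 0.279962
  k4 = f(0.320000, 0.489588) = 0.308440
  w ← 0.400000 + (0.32/6)·(k1 + 2k2 + 2k3 + k4) = 0.489342
w(0.32) ≈ 0.4893

0.4893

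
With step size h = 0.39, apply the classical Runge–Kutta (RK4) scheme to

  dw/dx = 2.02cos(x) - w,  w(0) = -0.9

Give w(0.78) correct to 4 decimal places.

RK4: k1 = f(x_n, w_n); k2 = f(x_n + h/2, w_n + (h/2)·k1); k3 = f(x_n + h/2, w_n + (h/2)·k2); k4 = f(x_n + h, w_n + h·k3); w_{n+1} = w_n + (h/6)·(k1 + 2k2 + 2k3 + k4).
x=0.000000, w=-0.900000:
  k1 = f(0.000000, -0.900000) = 2.920000
  k2 = f(0.195000, -0.330600) = 2.312316
  k3 = f(0.195000, -0.449098) = 2.430815
  k4 = f(0.390000, 0.048018) = 1.820299
  w ← -0.900000 + (0.39/6)·(k1 + 2k2 + 2k3 + k4) = 0.024726
x=0.390000, w=0.024726:
  k1 = f(0.390000, 0.024726) = 1.843590
  k2 = f(0.585000, 0.384226) = 1.299872
  k3 = f(0.585000, 0.278201) = 1.405897
  k4 = f(0.780000, 0.573026) = 0.863019
  w ← 0.024726 + (0.39/6)·(k1 + 2k2 + 2k3 + k4) = 0.552406
w(0.78) ≈ 0.5524

0.5524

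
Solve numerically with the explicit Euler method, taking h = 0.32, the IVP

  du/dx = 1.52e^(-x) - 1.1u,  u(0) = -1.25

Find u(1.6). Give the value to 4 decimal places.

0.4027

Euler: u_{n+1} = u_n + h·f(x_n, u_n).
x=0.000000, u=-1.250000: f=2.895000 → u ← -1.250000 + 0.32·2.895000 = -0.323600
x=0.320000, u=-0.323600: f=1.459707 → u ← -0.323600 + 0.32·1.459707 = 0.143506
x=0.640000, u=0.143506: f=0.643628 → u ← 0.143506 + 0.32·0.643628 = 0.349467
x=0.960000, u=0.349467: f=0.197584 → u ← 0.349467 + 0.32·0.197584 = 0.412694
x=1.280000, u=0.412694: f=-0.031346 → u ← 0.412694 + 0.32·(-0.031346) = 0.402663
u(1.6) ≈ 0.4027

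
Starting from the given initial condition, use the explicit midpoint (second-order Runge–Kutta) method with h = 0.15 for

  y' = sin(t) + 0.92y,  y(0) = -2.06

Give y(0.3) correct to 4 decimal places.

-2.6647

Midpoint: k1 = f(t_n, y_n); k2 = f(t_n + h/2, y_n + (h/2)·k1); y_{n+1} = y_n + h·k2.
t=0.000000, y=-2.060000:
  k1 = f(0.000000, -2.060000) = -1.895200
  k2 = f(0.075000, -2.202140) = -1.951039
  y ← -2.060000 + 0.15·(-1.951039) = -2.352656
t=0.150000, y=-2.352656:
  k1 = f(0.150000, -2.352656) = -2.015005
  k2 = f(0.225000, -2.503781) = -2.080372
  y ← -2.352656 + 0.15·(-2.080372) = -2.664712
y(0.3) ≈ -2.6647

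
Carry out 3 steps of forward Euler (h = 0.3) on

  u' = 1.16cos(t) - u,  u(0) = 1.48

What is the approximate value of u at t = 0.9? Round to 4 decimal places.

Euler: u_{n+1} = u_n + h·f(t_n, u_n).
t=0.000000, u=1.480000: f=-0.320000 → u ← 1.480000 + 0.3·(-0.320000) = 1.384000
t=0.300000, u=1.384000: f=-0.275810 → u ← 1.384000 + 0.3·(-0.275810) = 1.301257
t=0.600000, u=1.301257: f=-0.343868 → u ← 1.301257 + 0.3·(-0.343868) = 1.198097
u(0.9) ≈ 1.1981

1.1981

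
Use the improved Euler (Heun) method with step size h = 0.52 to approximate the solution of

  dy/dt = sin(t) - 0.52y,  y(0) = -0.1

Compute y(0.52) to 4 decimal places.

Heun: k1 = f(t_n, y_n); k2 = f(t_n + h, y_n + h·k1); y_{n+1} = y_n + (h/2)·(k1 + k2).
t=0.000000, y=-0.100000:
  k1 = f(0.000000, -0.100000) = 0.052000
  k2 = f(0.520000, -0.072960) = 0.534819
  y ← -0.100000 + (0.52/2)·(0.052000 + 0.534819) = 0.052573
y(0.52) ≈ 0.0526

0.0526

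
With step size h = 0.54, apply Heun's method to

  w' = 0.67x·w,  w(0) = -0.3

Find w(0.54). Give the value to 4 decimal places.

Heun: k1 = f(x_n, w_n); k2 = f(x_n + h, w_n + h·k1); w_{n+1} = w_n + (h/2)·(k1 + k2).
x=0.000000, w=-0.300000:
  k1 = f(0.000000, -0.300000) = 0.000000
  k2 = f(0.540000, -0.300000) = -0.108540
  w ← -0.300000 + (0.54/2)·(0.000000 + (-0.108540)) = -0.329306
w(0.54) ≈ -0.3293

-0.3293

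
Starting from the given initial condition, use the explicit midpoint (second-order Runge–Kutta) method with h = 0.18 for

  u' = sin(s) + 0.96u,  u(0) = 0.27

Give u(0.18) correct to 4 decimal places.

Midpoint: k1 = f(s_n, u_n); k2 = f(s_n + h/2, u_n + (h/2)·k1); u_{n+1} = u_n + h·k2.
s=0.000000, u=0.270000:
  k1 = f(0.000000, 0.270000) = 0.259200
  k2 = f(0.090000, 0.293328) = 0.371473
  u ← 0.270000 + 0.18·0.371473 = 0.336865
u(0.18) ≈ 0.3369

0.3369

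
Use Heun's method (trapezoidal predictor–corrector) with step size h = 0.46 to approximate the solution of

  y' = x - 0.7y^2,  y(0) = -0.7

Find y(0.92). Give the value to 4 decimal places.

Heun: k1 = f(x_n, y_n); k2 = f(x_n + h, y_n + h·k1); y_{n+1} = y_n + (h/2)·(k1 + k2).
x=0.000000, y=-0.700000:
  k1 = f(0.000000, -0.700000) = -0.343000
  k2 = f(0.460000, -0.857780) = -0.055051
  y ← -0.700000 + (0.46/2)·(-0.343000 + (-0.055051)) = -0.791552
x=0.460000, y=-0.791552:
  k1 = f(0.460000, -0.791552) = 0.021412
  k2 = f(0.920000, -0.781702) = 0.492259
  y ← -0.791552 + (0.46/2)·(0.021412 + 0.492259) = -0.673407
y(0.92) ≈ -0.6734

-0.6734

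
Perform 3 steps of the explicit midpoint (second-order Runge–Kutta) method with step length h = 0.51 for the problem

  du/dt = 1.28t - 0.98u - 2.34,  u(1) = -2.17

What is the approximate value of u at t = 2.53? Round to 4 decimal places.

Midpoint: k1 = f(t_n, u_n); k2 = f(t_n + h/2, u_n + (h/2)·k1); u_{n+1} = u_n + h·k2.
t=1.000000, u=-2.170000:
  k1 = f(1.000000, -2.170000) = 1.066600
  k2 = f(1.255000, -1.898017) = 1.126457
  u ← -2.170000 + 0.51·1.126457 = -1.595507
t=1.510000, u=-1.595507:
  k1 = f(1.510000, -1.595507) = 1.156397
  k2 = f(1.765000, -1.300626) = 1.193813
  u ← -1.595507 + 0.51·1.193813 = -0.986662
t=2.020000, u=-0.986662:
  k1 = f(2.020000, -0.986662) = 1.212529
  k2 = f(2.275000, -0.677467) = 1.235918
  u ← -0.986662 + 0.51·1.235918 = -0.356344
u(2.53) ≈ -0.3563

-0.3563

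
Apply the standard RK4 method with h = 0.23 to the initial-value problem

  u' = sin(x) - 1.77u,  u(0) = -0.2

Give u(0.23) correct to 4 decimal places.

RK4: k1 = f(x_n, u_n); k2 = f(x_n + h/2, u_n + (h/2)·k1); k3 = f(x_n + h/2, u_n + (h/2)·k2); k4 = f(x_n + h, u_n + h·k3); u_{n+1} = u_n + (h/6)·(k1 + 2k2 + 2k3 + k4).
x=0.000000, u=-0.200000:
  k1 = f(0.000000, -0.200000) = 0.354000
  k2 = f(0.115000, -0.159290) = 0.396690
  k3 = f(0.115000, -0.154381) = 0.388000
  k4 = f(0.230000, -0.110760) = 0.424023
  u ← -0.200000 + (0.23/6)·(k1 + 2k2 + 2k3 + k4) = -0.110016
u(0.23) ≈ -0.1100

-0.1100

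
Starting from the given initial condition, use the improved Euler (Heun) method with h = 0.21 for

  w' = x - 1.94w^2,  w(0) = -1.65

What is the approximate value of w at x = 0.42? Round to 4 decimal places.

Heun: k1 = f(x_n, w_n); k2 = f(x_n + h, w_n + h·k1); w_{n+1} = w_n + (h/2)·(k1 + k2).
x=0.000000, w=-1.650000:
  k1 = f(0.000000, -1.650000) = -5.281650
  k2 = f(0.210000, -2.759146) = -14.559005
  w ← -1.650000 + (0.21/2)·(-5.281650 + (-14.559005)) = -3.733269
x=0.210000, w=-3.733269:
  k1 = f(0.210000, -3.733269) = -26.828354
  k2 = f(0.420000, -9.367223) = -169.805051
  w ← -3.733269 + (0.21/2)·(-26.828354 + (-169.805051)) = -24.379776
w(0.42) ≈ -24.3798

-24.3798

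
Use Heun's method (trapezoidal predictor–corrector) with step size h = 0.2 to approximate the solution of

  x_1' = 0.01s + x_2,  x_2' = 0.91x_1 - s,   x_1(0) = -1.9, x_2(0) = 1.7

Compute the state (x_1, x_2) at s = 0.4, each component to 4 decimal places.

Heun on (x_1,x_2): k1 = f(s_n, state_n); k2 = f(s_n + h, state_n + h·k1); state_{n+1} = state_n + (h/2)·(k1 + k2).
0.000000: (-1.900000, 1.700000)
  k1 = (1.700000, -1.729000)
  predictor → (-1.560000, 1.354200)
  k2 = (1.356200, -1.619600)
  → (-1.594380, 1.365140)
0.200000: (-1.594380, 1.365140)
  k1 = (1.367140, -1.650886)
  predictor → (-1.320952, 1.034963)
  k2 = (1.038963, -1.602066)
  → (-1.353770, 1.039845)
(x_1(0.4), x_2(0.4)) ≈ (-1.3538, 1.0398)

-1.3538, 1.0398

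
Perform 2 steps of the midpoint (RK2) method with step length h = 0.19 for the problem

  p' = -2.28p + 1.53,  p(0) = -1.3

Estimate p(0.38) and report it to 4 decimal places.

Midpoint: k1 = f(x_n, p_n); k2 = f(x_n + h/2, p_n + (h/2)·k1); p_{n+1} = p_n + h·k2.
x=0.000000, p=-1.300000:
  k1 = f(0.000000, -1.300000) = 4.494000
  k2 = f(0.095000, -0.873070) = 3.520600
  p ← -1.300000 + 0.19·3.520600 = -0.631086
x=0.190000, p=-0.631086:
  k1 = f(0.190000, -0.631086) = 2.968876
  k2 = f(0.285000, -0.349043) = 2.325818
  p ← -0.631086 + 0.19·2.325818 = -0.189181
p(0.38) ≈ -0.1892

-0.1892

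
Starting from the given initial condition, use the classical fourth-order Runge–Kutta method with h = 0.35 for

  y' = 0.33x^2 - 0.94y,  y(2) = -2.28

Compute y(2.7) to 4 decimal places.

-0.2088

RK4: k1 = f(x_n, y_n); k2 = f(x_n + h/2, y_n + (h/2)·k1); k3 = f(x_n + h/2, y_n + (h/2)·k2); k4 = f(x_n + h, y_n + h·k3); y_{n+1} = y_n + (h/6)·(k1 + 2k2 + 2k3 + k4).
x=2.000000, y=-2.280000:
  k1 = f(2.000000, -2.280000) = 3.463200
  k2 = f(2.175000, -1.673940) = 3.134610
  k3 = f(2.175000, -1.731443) = 3.188663
  k4 = f(2.350000, -1.163968) = 2.916555
  y ← -2.280000 + (0.35/6)·(k1 + 2k2 + 2k3 + k4) = -1.170132
x=2.350000, y=-1.170132:
  k1 = f(2.350000, -1.170132) = 2.922350
  k2 = f(2.525000, -0.658721) = 2.723154
  k3 = f(2.525000, -0.693580) = 2.755922
  k4 = f(2.700000, -0.205560) = 2.598926
  y ← -1.170132 + (0.35/6)·(k1 + 2k2 + 2k3 + k4) = -0.208833
y(2.7) ≈ -0.2088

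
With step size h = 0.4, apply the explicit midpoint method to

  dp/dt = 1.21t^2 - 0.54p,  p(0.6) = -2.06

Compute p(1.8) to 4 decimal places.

Midpoint: k1 = f(t_n, p_n); k2 = f(t_n + h/2, p_n + (h/2)·k1); p_{n+1} = p_n + h·k2.
t=0.600000, p=-2.060000:
  k1 = f(0.600000, -2.060000) = 1.548000
  k2 = f(0.800000, -1.750400) = 1.719616
  p ← -2.060000 + 0.4·1.719616 = -1.372154
t=1.000000, p=-1.372154:
  k1 = f(1.000000, -1.372154) = 1.950963
  k2 = f(1.200000, -0.981961) = 2.272659
  p ← -1.372154 + 0.4·2.272659 = -0.463090
t=1.400000, p=-0.463090:
  k1 = f(1.400000, -0.463090) = 2.621669
  k2 = f(1.600000, 0.061244) = 3.064528
  p ← -0.463090 + 0.4·3.064528 = 0.762721
p(1.8) ≈ 0.7627

0.7627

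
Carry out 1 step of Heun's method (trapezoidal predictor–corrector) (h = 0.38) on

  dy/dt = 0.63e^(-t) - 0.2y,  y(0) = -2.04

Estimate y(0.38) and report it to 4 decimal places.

Heun: k1 = f(t_n, y_n); k2 = f(t_n + h, y_n + h·k1); y_{n+1} = y_n + (h/2)·(k1 + k2).
t=0.000000, y=-2.040000:
  k1 = f(0.000000, -2.040000) = 1.038000
  k2 = f(0.380000, -1.645560) = 0.759945
  y ← -2.040000 + (0.38/2)·(1.038000 + 0.759945) = -1.698391
y(0.38) ≈ -1.6984

-1.6984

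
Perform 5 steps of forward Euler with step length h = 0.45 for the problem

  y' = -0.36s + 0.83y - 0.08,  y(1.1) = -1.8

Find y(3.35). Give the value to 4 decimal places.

-12.0844

Euler: y_{n+1} = y_n + h·f(s_n, y_n).
s=1.100000, y=-1.800000: f=-1.970000 → y ← -1.800000 + 0.45·(-1.970000) = -2.686500
s=1.550000, y=-2.686500: f=-2.867795 → y ← -2.686500 + 0.45·(-2.867795) = -3.977008
s=2.000000, y=-3.977008: f=-4.100916 → y ← -3.977008 + 0.45·(-4.100916) = -5.822420
s=2.450000, y=-5.822420: f=-5.794609 → y ← -5.822420 + 0.45·(-5.794609) = -8.429994
s=2.900000, y=-8.429994: f=-8.120895 → y ← -8.429994 + 0.45·(-8.120895) = -12.084397
y(3.35) ≈ -12.0844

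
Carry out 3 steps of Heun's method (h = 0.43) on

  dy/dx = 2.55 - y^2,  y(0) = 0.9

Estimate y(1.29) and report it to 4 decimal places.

Heun: k1 = f(x_n, y_n); k2 = f(x_n + h, y_n + h·k1); y_{n+1} = y_n + (h/2)·(k1 + k2).
x=0.000000, y=0.900000:
  k1 = f(0.000000, 0.900000) = 1.740000
  k2 = f(0.430000, 1.648200) = -0.166563
  y ← 0.900000 + (0.43/2)·(1.740000 + (-0.166563)) = 1.238289
x=0.430000, y=1.238289:
  k1 = f(0.430000, 1.238289) = 1.016641
  k2 = f(0.860000, 1.675444) = -0.257114
  y ← 1.238289 + (0.43/2)·(1.016641 + (-0.257114)) = 1.401587
x=0.860000, y=1.401587:
  k1 = f(0.860000, 1.401587) = 0.585553
  k2 = f(1.290000, 1.653375) = -0.183649
  y ← 1.401587 + (0.43/2)·(0.585553 + (-0.183649)) = 1.487997
y(1.29) ≈ 1.4880

1.4880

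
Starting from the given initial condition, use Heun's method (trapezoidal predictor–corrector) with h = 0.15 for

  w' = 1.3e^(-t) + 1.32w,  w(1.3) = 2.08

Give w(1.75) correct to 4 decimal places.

Heun: k1 = f(t_n, w_n); k2 = f(t_n + h, w_n + h·k1); w_{n+1} = w_n + (h/2)·(k1 + k2).
t=1.300000, w=2.080000:
  k1 = f(1.300000, 2.080000) = 3.099891
  k2 = f(1.450000, 2.544984) = 3.664320
  w ← 2.080000 + (0.15/2)·(3.099891 + 3.664320) = 2.587316
t=1.450000, w=2.587316:
  k1 = f(1.450000, 2.587316) = 3.720198
  k2 = f(1.600000, 3.145346) = 4.414322
  w ← 2.587316 + (0.15/2)·(3.720198 + 4.414322) = 3.197405
t=1.600000, w=3.197405:
  k1 = f(1.600000, 3.197405) = 4.483040
  k2 = f(1.750000, 3.869861) = 5.334122
  w ← 3.197405 + (0.15/2)·(4.483040 + 5.334122) = 3.933692
w(1.75) ≈ 3.9337

3.9337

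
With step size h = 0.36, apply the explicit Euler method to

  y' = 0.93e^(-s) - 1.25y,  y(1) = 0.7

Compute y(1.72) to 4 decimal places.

Euler: y_{n+1} = y_n + h·f(s_n, y_n).
s=1.000000, y=0.700000: f=-0.532872 → y ← 0.700000 + 0.36·(-0.532872) = 0.508166
s=1.360000, y=0.508166: f=-0.396513 → y ← 0.508166 + 0.36·(-0.396513) = 0.365421
y(1.72) ≈ 0.3654

0.3654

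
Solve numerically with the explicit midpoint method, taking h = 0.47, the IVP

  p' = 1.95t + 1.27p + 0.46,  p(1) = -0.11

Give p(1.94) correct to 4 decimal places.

Midpoint: k1 = f(t_n, p_n); k2 = f(t_n + h/2, p_n + (h/2)·k1); p_{n+1} = p_n + h·k2.
t=1.000000, p=-0.110000:
  k1 = f(1.000000, -0.110000) = 2.270300
  k2 = f(1.235000, 0.423521) = 3.406121
  p ← -0.110000 + 0.47·3.406121 = 1.490877
t=1.470000, p=1.490877:
  k1 = f(1.470000, 1.490877) = 5.219914
  k2 = f(1.705000, 2.717557) = 7.236047
  p ← 1.490877 + 0.47·7.236047 = 4.891819
p(1.94) ≈ 4.8918

4.8918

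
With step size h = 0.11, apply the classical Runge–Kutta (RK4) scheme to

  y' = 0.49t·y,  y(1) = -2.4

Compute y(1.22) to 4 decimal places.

-2.7051

RK4: k1 = f(t_n, y_n); k2 = f(t_n + h/2, y_n + (h/2)·k1); k3 = f(t_n + h/2, y_n + (h/2)·k2); k4 = f(t_n + h, y_n + h·k3); y_{n+1} = y_n + (h/6)·(k1 + 2k2 + 2k3 + k4).
t=1.000000, y=-2.400000:
  k1 = f(1.000000, -2.400000) = -1.176000
  k2 = f(1.055000, -2.464680) = -1.274116
  k3 = f(1.055000, -2.470076) = -1.276906
  k4 = f(1.110000, -2.540460) = -1.381756
  y ← -2.400000 + (0.11/6)·(k1 + 2k2 + 2k3 + k4) = -2.540430
t=1.110000, y=-2.540430:
  k1 = f(1.110000, -2.540430) = -1.381740
  k2 = f(1.165000, -2.616425) = -1.493586
  k3 = f(1.165000, -2.622577) = -1.497098
  k4 = f(1.220000, -2.705110) = -1.617115
  y ← -2.540430 + (0.11/6)·(k1 + 2k2 + 2k3 + k4) = -2.705067
y(1.22) ≈ -2.7051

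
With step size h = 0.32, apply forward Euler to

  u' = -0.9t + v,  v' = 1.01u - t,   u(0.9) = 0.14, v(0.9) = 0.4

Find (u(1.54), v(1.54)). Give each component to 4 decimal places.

Euler on (u,v): u_{n+1} = u_n + h·u', v_{n+1} = v_n + h·v'.
0.900000: (0.140000, 0.400000); f=(-0.410000, -0.758600) → (0.008800, 0.157248)
1.220000: (0.008800, 0.157248); f=(-0.940752, -1.211112) → (-0.292241, -0.230308)
(u(1.54), v(1.54)) ≈ (-0.2922, -0.2303)

-0.2922, -0.2303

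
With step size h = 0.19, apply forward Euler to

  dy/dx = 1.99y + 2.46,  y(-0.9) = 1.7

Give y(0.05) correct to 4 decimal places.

Euler: y_{n+1} = y_n + h·f(x_n, y_n).
x=-0.900000, y=1.700000: f=5.843000 → y ← 1.700000 + 0.19·5.843000 = 2.810170
x=-0.710000, y=2.810170: f=8.052238 → y ← 2.810170 + 0.19·8.052238 = 4.340095
x=-0.520000, y=4.340095: f=11.096790 → y ← 4.340095 + 0.19·11.096790 = 6.448485
x=-0.330000, y=6.448485: f=15.292486 → y ← 6.448485 + 0.19·15.292486 = 9.354058
x=-0.140000, y=9.354058: f=21.074575 → y ← 9.354058 + 0.19·21.074575 = 13.358227
y(0.05) ≈ 13.3582

13.3582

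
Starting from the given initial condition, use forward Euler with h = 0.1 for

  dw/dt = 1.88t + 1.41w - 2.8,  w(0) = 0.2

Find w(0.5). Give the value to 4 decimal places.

Euler: w_{n+1} = w_n + h·f(t_n, w_n).
t=0.000000, w=0.200000: f=-2.518000 → w ← 0.200000 + 0.1·(-2.518000) = -0.051800
t=0.100000, w=-0.051800: f=-2.685038 → w ← -0.051800 + 0.1·(-2.685038) = -0.320304
t=0.200000, w=-0.320304: f=-2.875628 → w ← -0.320304 + 0.1·(-2.875628) = -0.607867
t=0.300000, w=-0.607867: f=-3.093092 → w ← -0.607867 + 0.1·(-3.093092) = -0.917176
t=0.400000, w=-0.917176: f=-3.341218 → w ← -0.917176 + 0.1·(-3.341218) = -1.251298
w(0.5) ≈ -1.2513

-1.2513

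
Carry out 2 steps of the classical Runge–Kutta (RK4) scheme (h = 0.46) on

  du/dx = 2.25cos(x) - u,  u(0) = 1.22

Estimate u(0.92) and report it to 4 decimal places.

1.6140

RK4: k1 = f(x_n, u_n); k2 = f(x_n + h/2, u_n + (h/2)·k1); k3 = f(x_n + h/2, u_n + (h/2)·k2); k4 = f(x_n + h, u_n + h·k3); u_{n+1} = u_n + (h/6)·(k1 + 2k2 + 2k3 + k4).
x=0.000000, u=1.220000:
  k1 = f(0.000000, 1.220000) = 1.030000
  k2 = f(0.230000, 1.456900) = 0.733849
  k3 = f(0.230000, 1.388785) = 0.801964
  k4 = f(0.460000, 1.588903) = 0.427215
  u ← 1.220000 + (0.46/6)·(k1 + 2k2 + 2k3 + k4) = 1.567211
x=0.460000, u=1.567211:
  k1 = f(0.460000, 1.567211) = 0.448907
  k2 = f(0.690000, 1.670460) = 0.064844
  k3 = f(0.690000, 1.582125) = 0.153178
  k4 = f(0.920000, 1.637673) = -0.274578
  u ← 1.567211 + (0.46/6)·(k1 + 2k2 + 2k3 + k4) = 1.614006
u(0.92) ≈ 1.6140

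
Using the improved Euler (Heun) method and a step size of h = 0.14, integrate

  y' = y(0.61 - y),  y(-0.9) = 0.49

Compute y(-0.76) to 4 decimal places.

Heun: k1 = f(t_n, y_n); k2 = f(t_n + h, y_n + h·k1); y_{n+1} = y_n + (h/2)·(k1 + k2).
t=-0.900000, y=0.490000:
  k1 = f(-0.900000, 0.490000) = 0.058800
  k2 = f(-0.760000, 0.498232) = 0.055686
  y ← 0.490000 + (0.14/2)·(0.058800 + 0.055686) = 0.498014
y(-0.76) ≈ 0.4980

0.4980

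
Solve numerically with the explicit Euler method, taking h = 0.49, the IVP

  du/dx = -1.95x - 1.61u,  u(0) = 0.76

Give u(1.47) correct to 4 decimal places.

Euler: u_{n+1} = u_n + h·f(x_n, u_n).
x=0.000000, u=0.760000: f=-1.223600 → u ← 0.760000 + 0.49·(-1.223600) = 0.160436
x=0.490000, u=0.160436: f=-1.213802 → u ← 0.160436 + 0.49·(-1.213802) = -0.434327
x=0.980000, u=-0.434327: f=-1.211734 → u ← -0.434327 + 0.49·(-1.211734) = -1.028076
u(1.47) ≈ -1.0281

-1.0281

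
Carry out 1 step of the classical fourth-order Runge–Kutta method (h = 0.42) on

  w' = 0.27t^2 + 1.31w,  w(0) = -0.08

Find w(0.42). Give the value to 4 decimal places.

RK4: k1 = f(t_n, w_n); k2 = f(t_n + h/2, w_n + (h/2)·k1); k3 = f(t_n + h/2, w_n + (h/2)·k2); k4 = f(t_n + h, w_n + h·k3); w_{n+1} = w_n + (h/6)·(k1 + 2k2 + 2k3 + k4).
t=0.000000, w=-0.080000:
  k1 = f(0.000000, -0.080000) = -0.104800
  k2 = f(0.210000, -0.102008) = -0.121723
  k3 = f(0.210000, -0.105562) = -0.126379
  k4 = f(0.420000, -0.133079) = -0.126706
  w ← -0.080000 + (0.42/6)·(k1 + 2k2 + 2k3 + k4) = -0.130940
w(0.42) ≈ -0.1309

-0.1309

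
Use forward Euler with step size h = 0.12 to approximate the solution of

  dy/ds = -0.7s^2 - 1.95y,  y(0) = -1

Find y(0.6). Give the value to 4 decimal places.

Euler: y_{n+1} = y_n + h·f(s_n, y_n).
s=0.000000, y=-1.000000: f=1.950000 → y ← -1.000000 + 0.12·1.950000 = -0.766000
s=0.120000, y=-0.766000: f=1.483620 → y ← -0.766000 + 0.12·1.483620 = -0.587966
s=0.240000, y=-0.587966: f=1.106213 → y ← -0.587966 + 0.12·1.106213 = -0.455220
s=0.360000, y=-0.455220: f=0.796959 → y ← -0.455220 + 0.12·0.796959 = -0.359585
s=0.480000, y=-0.359585: f=0.539911 → y ← -0.359585 + 0.12·0.539911 = -0.294796
y(0.6) ≈ -0.2948

-0.2948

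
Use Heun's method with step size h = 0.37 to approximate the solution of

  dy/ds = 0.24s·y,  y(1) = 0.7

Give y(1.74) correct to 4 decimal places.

0.8921

Heun: k1 = f(s_n, y_n); k2 = f(s_n + h, y_n + h·k1); y_{n+1} = y_n + (h/2)·(k1 + k2).
s=1.000000, y=0.700000:
  k1 = f(1.000000, 0.700000) = 0.168000
  k2 = f(1.370000, 0.762160) = 0.250598
  y ← 0.700000 + (0.37/2)·(0.168000 + 0.250598) = 0.777441
s=1.370000, y=0.777441:
  k1 = f(1.370000, 0.777441) = 0.255622
  k2 = f(1.740000, 0.872021) = 0.364156
  y ← 0.777441 + (0.37/2)·(0.255622 + 0.364156) = 0.892100
y(1.74) ≈ 0.8921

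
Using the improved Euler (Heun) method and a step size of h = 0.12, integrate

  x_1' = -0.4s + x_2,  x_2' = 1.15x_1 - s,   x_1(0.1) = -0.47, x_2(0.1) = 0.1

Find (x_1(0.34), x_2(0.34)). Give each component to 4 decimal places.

Heun on (x_1,x_2): k1 = f(s_n, state_n); k2 = f(s_n + h, state_n + h·k1); state_{n+1} = state_n + (h/2)·(k1 + k2).
0.100000: (-0.470000, 0.100000)
  k1 = (0.060000, -0.640500)
  predictor → (-0.462800, 0.023140)
  k2 = (-0.064860, -0.752220)
  → (-0.470292, 0.016437)
0.220000: (-0.470292, 0.016437)
  k1 = (-0.071563, -0.760835)
  predictor → (-0.478879, -0.074863)
  k2 = (-0.210863, -0.890711)
  → (-0.487237, -0.082656)
(x_1(0.34), x_2(0.34)) ≈ (-0.4872, -0.0827)

-0.4872, -0.0827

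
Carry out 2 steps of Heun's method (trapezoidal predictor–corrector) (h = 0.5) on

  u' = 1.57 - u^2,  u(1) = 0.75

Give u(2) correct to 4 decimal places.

1.1229

Heun: k1 = f(x_n, u_n); k2 = f(x_n + h, u_n + h·k1); u_{n+1} = u_n + (h/2)·(k1 + k2).
x=1.000000, u=0.750000:
  k1 = f(1.000000, 0.750000) = 1.007500
  k2 = f(1.500000, 1.253750) = -0.001889
  u ← 0.750000 + (0.5/2)·(1.007500 + (-0.001889)) = 1.001403
x=1.500000, u=1.001403:
  k1 = f(1.500000, 1.001403) = 0.567193
  k2 = f(2.000000, 1.284999) = -0.081222
  u ← 1.001403 + (0.5/2)·(0.567193 + (-0.081222)) = 1.122895
u(2) ≈ 1.1229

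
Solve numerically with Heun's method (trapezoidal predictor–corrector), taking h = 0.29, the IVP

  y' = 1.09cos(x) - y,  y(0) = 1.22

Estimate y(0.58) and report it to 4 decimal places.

1.1280

Heun: k1 = f(x_n, y_n); k2 = f(x_n + h, y_n + h·k1); y_{n+1} = y_n + (h/2)·(k1 + k2).
x=0.000000, y=1.220000:
  k1 = f(0.000000, 1.220000) = -0.130000
  k2 = f(0.290000, 1.182300) = -0.137814
  y ← 1.220000 + (0.29/2)·(-0.130000 + (-0.137814)) = 1.181167
x=0.290000, y=1.181167:
  k1 = f(0.290000, 1.181167) = -0.136681
  k2 = f(0.580000, 1.141529) = -0.229785
  y ← 1.181167 + (0.29/2)·(-0.136681 + (-0.229785)) = 1.128029
y(0.58) ≈ 1.1280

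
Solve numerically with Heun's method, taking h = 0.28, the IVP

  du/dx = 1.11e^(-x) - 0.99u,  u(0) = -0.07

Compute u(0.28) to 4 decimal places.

Heun: k1 = f(x_n, u_n); k2 = f(x_n + h, u_n + h·k1); u_{n+1} = u_n + (h/2)·(k1 + k2).
x=0.000000, u=-0.070000:
  k1 = f(0.000000, -0.070000) = 1.179300
  k2 = f(0.280000, 0.260204) = 0.581318
  u ← -0.070000 + (0.28/2)·(1.179300 + 0.581318) = 0.176487
u(0.28) ≈ 0.1765

0.1765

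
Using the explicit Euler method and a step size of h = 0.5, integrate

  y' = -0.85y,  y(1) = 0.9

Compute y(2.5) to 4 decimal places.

0.1711

Euler: y_{n+1} = y_n + h·f(s_n, y_n).
s=1.000000, y=0.900000: f=-0.765000 → y ← 0.900000 + 0.5·(-0.765000) = 0.517500
s=1.500000, y=0.517500: f=-0.439875 → y ← 0.517500 + 0.5·(-0.439875) = 0.297563
s=2.000000, y=0.297563: f=-0.252928 → y ← 0.297563 + 0.5·(-0.252928) = 0.171098
y(2.5) ≈ 0.1711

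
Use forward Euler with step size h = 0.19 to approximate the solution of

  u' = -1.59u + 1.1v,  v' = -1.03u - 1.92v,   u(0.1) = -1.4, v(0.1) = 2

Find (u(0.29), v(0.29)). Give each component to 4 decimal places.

-0.5591, 1.5444

Euler on (u,v): u_{n+1} = u_n + h·u', v_{n+1} = v_n + h·v'.
0.100000: (-1.400000, 2.000000); f=(4.426000, -2.398000) → (-0.559060, 1.544380)
(u(0.29), v(0.29)) ≈ (-0.5591, 1.5444)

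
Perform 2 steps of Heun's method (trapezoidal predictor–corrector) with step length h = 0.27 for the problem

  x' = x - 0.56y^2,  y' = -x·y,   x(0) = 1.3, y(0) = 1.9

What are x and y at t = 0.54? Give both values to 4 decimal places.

1.3682, 0.9924

Heun on (x,y): k1 = f(t_n, state_n); k2 = f(t_n + h, state_n + h·k1); state_{n+1} = state_n + (h/2)·(k1 + k2).
0.000000: (1.300000, 1.900000)
  k1 = (-0.721600, -2.470000)
  predictor → (1.105168, 1.233100)
  k2 = (0.253668, -1.362783)
  → (1.236829, 1.382574)
0.270000: (1.236829, 1.382574)
  k1 = (0.166383, -1.710008)
  predictor → (1.281752, 0.920872)
  k2 = (0.806869, -1.180330)
  → (1.368218, 0.992379)
(x(0.54), y(0.54)) ≈ (1.3682, 0.9924)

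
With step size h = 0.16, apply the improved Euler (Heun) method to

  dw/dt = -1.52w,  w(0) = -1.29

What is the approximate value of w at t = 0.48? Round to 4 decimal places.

Heun: k1 = f(t_n, w_n); k2 = f(t_n + h, w_n + h·k1); w_{n+1} = w_n + (h/2)·(k1 + k2).
t=0.000000, w=-1.290000:
  k1 = f(0.000000, -1.290000) = 1.960800
  k2 = f(0.160000, -0.976272) = 1.483933
  w ← -1.290000 + (0.16/2)·(1.960800 + 1.483933) = -1.014421
t=0.160000, w=-1.014421:
  k1 = f(0.160000, -1.014421) = 1.541920
  k2 = f(0.320000, -0.767714) = 1.166925
  w ← -1.014421 + (0.16/2)·(1.541920 + 1.166925) = -0.797714
t=0.320000, w=-0.797714:
  k1 = f(0.320000, -0.797714) = 1.212525
  k2 = f(0.480000, -0.603710) = 0.917639
  w ← -0.797714 + (0.16/2)·(1.212525 + 0.917639) = -0.627301
w(0.48) ≈ -0.6273

-0.6273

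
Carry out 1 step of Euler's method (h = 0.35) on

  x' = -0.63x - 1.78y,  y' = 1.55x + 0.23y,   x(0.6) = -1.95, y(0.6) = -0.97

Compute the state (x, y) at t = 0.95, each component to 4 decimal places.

-0.9157, -2.1060

Euler on (x,y): x_{n+1} = x_n + h·x', y_{n+1} = y_n + h·y'.
0.600000: (-1.950000, -0.970000); f=(2.955100, -3.245600) → (-0.915715, -2.105960)
(x(0.95), y(0.95)) ≈ (-0.9157, -2.1060)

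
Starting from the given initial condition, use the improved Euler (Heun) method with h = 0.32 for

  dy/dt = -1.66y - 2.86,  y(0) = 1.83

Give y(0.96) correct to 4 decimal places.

-0.9169

Heun: k1 = f(t_n, y_n); k2 = f(t_n + h, y_n + h·k1); y_{n+1} = y_n + (h/2)·(k1 + k2).
t=0.000000, y=1.830000:
  k1 = f(0.000000, 1.830000) = -5.897800
  k2 = f(0.320000, -0.057296) = -2.764889
  y ← 1.830000 + (0.32/2)·(-5.897800 + (-2.764889)) = 0.443970
t=0.320000, y=0.443970:
  k1 = f(0.320000, 0.443970) = -3.596990
  k2 = f(0.640000, -0.707067) = -1.686269
  y ← 0.443970 + (0.32/2)·(-3.596990 + (-1.686269)) = -0.401352
t=0.640000, y=-0.401352:
  k1 = f(0.640000, -0.401352) = -2.193756
  k2 = f(0.960000, -1.103354) = -1.028433
  y ← -0.401352 + (0.32/2)·(-2.193756 + (-1.028433)) = -0.916902
y(0.96) ≈ -0.9169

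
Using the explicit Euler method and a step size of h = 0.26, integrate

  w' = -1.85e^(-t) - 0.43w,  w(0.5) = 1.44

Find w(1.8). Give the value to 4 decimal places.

Euler: w_{n+1} = w_n + h·f(t_n, w_n).
t=0.500000, w=1.440000: f=-1.741282 → w ← 1.440000 + 0.26·(-1.741282) = 0.987267
t=0.760000, w=0.987267: f=-1.289708 → w ← 0.987267 + 0.26·(-1.289708) = 0.651943
t=1.020000, w=0.651943: f=-0.947436 → w ← 0.651943 + 0.26·(-0.947436) = 0.405609
t=1.280000, w=0.405609: f=-0.688781 → w ← 0.405609 + 0.26·(-0.688781) = 0.226526
t=1.540000, w=0.226526: f=-0.494011 → w ← 0.226526 + 0.26·(-0.494011) = 0.098083
w(1.8) ≈ 0.0981

0.0981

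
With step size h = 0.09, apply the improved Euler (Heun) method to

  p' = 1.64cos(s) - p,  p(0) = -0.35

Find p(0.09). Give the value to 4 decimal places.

-0.1793

Heun: k1 = f(s_n, p_n); k2 = f(s_n + h, p_n + h·k1); p_{n+1} = p_n + (h/2)·(k1 + k2).
s=0.000000, p=-0.350000:
  k1 = f(0.000000, -0.350000) = 1.990000
  k2 = f(0.090000, -0.170900) = 1.804262
  p ← -0.350000 + (0.09/2)·(1.990000 + 1.804262) = -0.179258
p(0.09) ≈ -0.1793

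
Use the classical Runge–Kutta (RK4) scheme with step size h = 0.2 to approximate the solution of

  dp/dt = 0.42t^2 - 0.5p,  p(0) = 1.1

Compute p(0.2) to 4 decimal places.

RK4: k1 = f(t_n, p_n); k2 = f(t_n + h/2, p_n + (h/2)·k1); k3 = f(t_n + h/2, p_n + (h/2)·k2); k4 = f(t_n + h, p_n + h·k3); p_{n+1} = p_n + (h/6)·(k1 + 2k2 + 2k3 + k4).
t=0.000000, p=1.100000:
  k1 = f(0.000000, 1.100000) = -0.550000
  k2 = f(0.100000, 1.045000) = -0.518300
  k3 = f(0.100000, 1.048170) = -0.519885
  k4 = f(0.200000, 0.996023) = -0.481212
  p ← 1.100000 + (0.2/6)·(k1 + 2k2 + 2k3 + k4) = 0.996414
p(0.2) ≈ 0.9964

0.9964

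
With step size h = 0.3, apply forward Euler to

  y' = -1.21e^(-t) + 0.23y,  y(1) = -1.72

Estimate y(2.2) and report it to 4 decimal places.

Euler: y_{n+1} = y_n + h·f(t_n, y_n).
t=1.000000, y=-1.720000: f=-0.840734 → y ← -1.720000 + 0.3·(-0.840734) = -1.972220
t=1.300000, y=-1.972220: f=-0.783374 → y ← -1.972220 + 0.3·(-0.783374) = -2.207232
t=1.600000, y=-2.207232: f=-0.751958 → y ← -2.207232 + 0.3·(-0.751958) = -2.432820
t=1.900000, y=-2.432820: f=-0.740527 → y ← -2.432820 + 0.3·(-0.740527) = -2.654978
y(2.2) ≈ -2.6550

-2.6550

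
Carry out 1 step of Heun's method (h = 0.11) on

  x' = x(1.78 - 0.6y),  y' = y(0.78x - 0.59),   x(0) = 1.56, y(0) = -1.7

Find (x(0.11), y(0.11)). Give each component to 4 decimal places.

Heun on (x,y): k1 = f(t_n, state_n); k2 = f(t_n + h, state_n + h·k1); state_{n+1} = state_n + (h/2)·(k1 + k2).
0.000000: (1.560000, -1.700000)
  k1 = (4.368000, -1.065560)
  predictor → (2.040480, -1.817212)
  k2 = (5.856845, -1.820073)
  → (2.122366, -1.858710)
(x(0.11), y(0.11)) ≈ (2.1224, -1.8587)

2.1224, -1.8587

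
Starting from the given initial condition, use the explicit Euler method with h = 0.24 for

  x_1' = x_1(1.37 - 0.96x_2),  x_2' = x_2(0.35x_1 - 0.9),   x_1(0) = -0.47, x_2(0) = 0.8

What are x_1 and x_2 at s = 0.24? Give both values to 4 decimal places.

Euler on (x_1,x_2): x_1_{n+1} = x_1_n + h·x_1', x_2_{n+1} = x_2_n + h·x_2'.
0.000000: (-0.470000, 0.800000); f=(-0.282940, -0.851600) → (-0.537906, 0.595616)
(x_1(0.24), x_2(0.24)) ≈ (-0.5379, 0.5956)

-0.5379, 0.5956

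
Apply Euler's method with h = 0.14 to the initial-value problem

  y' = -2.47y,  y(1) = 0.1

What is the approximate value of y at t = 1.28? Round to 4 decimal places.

0.0428

Euler: y_{n+1} = y_n + h·f(t_n, y_n).
t=1.000000, y=0.100000: f=-0.247000 → y ← 0.100000 + 0.14·(-0.247000) = 0.065420
t=1.140000, y=0.065420: f=-0.161587 → y ← 0.065420 + 0.14·(-0.161587) = 0.042798
y(1.28) ≈ 0.0428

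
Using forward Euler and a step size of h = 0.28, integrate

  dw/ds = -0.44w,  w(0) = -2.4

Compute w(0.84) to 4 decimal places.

-1.6178

Euler: w_{n+1} = w_n + h·f(s_n, w_n).
s=0.000000, w=-2.400000: f=1.056000 → w ← -2.400000 + 0.28·1.056000 = -2.104320
s=0.280000, w=-2.104320: f=0.925901 → w ← -2.104320 + 0.28·0.925901 = -1.845068
s=0.560000, w=-1.845068: f=0.811830 → w ← -1.845068 + 0.28·0.811830 = -1.617755
w(0.84) ≈ -1.6178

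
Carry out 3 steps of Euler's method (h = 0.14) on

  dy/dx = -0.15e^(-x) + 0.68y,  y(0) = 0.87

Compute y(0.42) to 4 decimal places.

1.0818

Euler: y_{n+1} = y_n + h·f(x_n, y_n).
x=0.000000, y=0.870000: f=0.441600 → y ← 0.870000 + 0.14·0.441600 = 0.931824
x=0.140000, y=0.931824: f=0.503237 → y ← 0.931824 + 0.14·0.503237 = 1.002277
x=0.280000, y=1.002277: f=0.568181 → y ← 1.002277 + 0.14·0.568181 = 1.081822
y(0.42) ≈ 1.0818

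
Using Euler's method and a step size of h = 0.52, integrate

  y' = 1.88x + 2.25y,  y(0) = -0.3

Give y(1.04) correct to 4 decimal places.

-0.9043

Euler: y_{n+1} = y_n + h·f(x_n, y_n).
x=0.000000, y=-0.300000: f=-0.675000 → y ← -0.300000 + 0.52·(-0.675000) = -0.651000
x=0.520000, y=-0.651000: f=-0.487150 → y ← -0.651000 + 0.52·(-0.487150) = -0.904318
y(1.04) ≈ -0.9043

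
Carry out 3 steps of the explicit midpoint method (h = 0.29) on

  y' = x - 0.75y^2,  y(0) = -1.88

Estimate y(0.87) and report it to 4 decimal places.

Midpoint: k1 = f(x_n, y_n); k2 = f(x_n + h/2, y_n + (h/2)·k1); y_{n+1} = y_n + h·k2.
x=0.000000, y=-1.880000:
  k1 = f(0.000000, -1.880000) = -2.650800
  k2 = f(0.145000, -2.264366) = -3.700515
  y ← -1.880000 + 0.29·(-3.700515) = -2.953149
x=0.290000, y=-2.953149:
  k1 = f(0.290000, -2.953149) = -6.250818
  k2 = f(0.435000, -3.859518) = -10.736910
  y ← -2.953149 + 0.29·(-10.736910) = -6.066853
x=0.580000, y=-6.066853:
  k1 = f(0.580000, -6.066853) = -27.025030
  k2 = f(0.725000, -9.985482) = -74.057395
  y ← -6.066853 + 0.29·(-74.057395) = -27.543498
y(0.87) ≈ -27.5435

-27.5435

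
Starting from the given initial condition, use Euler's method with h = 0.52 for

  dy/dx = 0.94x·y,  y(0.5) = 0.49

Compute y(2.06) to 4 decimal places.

1.6016

Euler: y_{n+1} = y_n + h·f(x_n, y_n).
x=0.500000, y=0.490000: f=0.230300 → y ← 0.490000 + 0.52·0.230300 = 0.609756
x=1.020000, y=0.609756: f=0.584634 → y ← 0.609756 + 0.52·0.584634 = 0.913766
x=1.540000, y=0.913766: f=1.322767 → y ← 0.913766 + 0.52·1.322767 = 1.601605
y(2.06) ≈ 1.6016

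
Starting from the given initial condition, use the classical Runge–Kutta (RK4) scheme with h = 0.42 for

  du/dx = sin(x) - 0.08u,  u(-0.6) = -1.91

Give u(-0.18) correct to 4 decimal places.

-2.0023

RK4: k1 = f(x_n, u_n); k2 = f(x_n + h/2, u_n + (h/2)·k1); k3 = f(x_n + h/2, u_n + (h/2)·k2); k4 = f(x_n + h, u_n + h·k3); u_{n+1} = u_n + (h/6)·(k1 + 2k2 + 2k3 + k4).
x=-0.600000, u=-1.910000:
  k1 = f(-0.600000, -1.910000) = -0.411842
  k2 = f(-0.390000, -1.996487) = -0.220469
  k3 = f(-0.390000, -1.956299) = -0.223685
  k4 = f(-0.180000, -2.003948) = -0.018714
  u ← -1.910000 + (0.42/6)·(k1 + 2k2 + 2k3 + k4) = -2.002320
u(-0.18) ≈ -2.0023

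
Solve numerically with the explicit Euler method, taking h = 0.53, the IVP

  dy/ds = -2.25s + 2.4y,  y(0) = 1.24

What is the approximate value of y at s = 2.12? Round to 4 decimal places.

Euler: y_{n+1} = y_n + h·f(s_n, y_n).
s=0.000000, y=1.240000: f=2.976000 → y ← 1.240000 + 0.53·2.976000 = 2.817280
s=0.530000, y=2.817280: f=5.568972 → y ← 2.817280 + 0.53·5.568972 = 5.768835
s=1.060000, y=5.768835: f=11.460204 → y ← 5.768835 + 0.53·11.460204 = 11.842743
s=1.590000, y=11.842743: f=24.845084 → y ← 11.842743 + 0.53·24.845084 = 25.010638
y(2.12) ≈ 25.0106

25.0106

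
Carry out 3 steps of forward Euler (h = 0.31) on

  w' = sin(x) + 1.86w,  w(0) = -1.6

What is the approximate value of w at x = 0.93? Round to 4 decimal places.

-5.9410

Euler: w_{n+1} = w_n + h·f(x_n, w_n).
x=0.000000, w=-1.600000: f=-2.976000 → w ← -1.600000 + 0.31·(-2.976000) = -2.522560
x=0.310000, w=-2.522560: f=-4.386903 → w ← -2.522560 + 0.31·(-4.386903) = -3.882500
x=0.620000, w=-3.882500: f=-6.640415 → w ← -3.882500 + 0.31·(-6.640415) = -5.941028
w(0.93) ≈ -5.9410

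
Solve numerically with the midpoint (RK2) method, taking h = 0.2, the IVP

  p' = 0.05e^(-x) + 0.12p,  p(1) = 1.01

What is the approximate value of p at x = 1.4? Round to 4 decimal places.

Midpoint: k1 = f(x_n, p_n); k2 = f(x_n + h/2, p_n + (h/2)·k1); p_{n+1} = p_n + h·k2.
x=1.000000, p=1.010000:
  k1 = f(1.000000, 1.010000) = 0.139594
  k2 = f(1.100000, 1.023959) = 0.139519
  p ← 1.010000 + 0.2·0.139519 = 1.037904
x=1.200000, p=1.037904:
  k1 = f(1.200000, 1.037904) = 0.139608
  k2 = f(1.300000, 1.051865) = 0.139850
  p ← 1.037904 + 0.2·0.139850 = 1.065874
p(1.4) ≈ 1.0659

1.0659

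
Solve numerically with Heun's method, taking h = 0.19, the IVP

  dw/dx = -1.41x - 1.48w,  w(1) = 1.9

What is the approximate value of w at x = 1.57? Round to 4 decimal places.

0.1113

Heun: k1 = f(x_n, w_n); k2 = f(x_n + h, w_n + h·k1); w_{n+1} = w_n + (h/2)·(k1 + k2).
x=1.000000, w=1.900000:
  k1 = f(1.000000, 1.900000) = -4.222000
  k2 = f(1.190000, 1.097820) = -3.302674
  w ← 1.900000 + (0.19/2)·(-4.222000 + (-3.302674)) = 1.185156
x=1.190000, w=1.185156:
  k1 = f(1.190000, 1.185156) = -3.431931
  k2 = f(1.380000, 0.533089) = -2.734772
  w ← 1.185156 + (0.19/2)·(-3.431931 + (-2.734772)) = 0.599319
x=1.380000, w=0.599319:
  k1 = f(1.380000, 0.599319) = -2.832792
  k2 = f(1.570000, 0.061089) = -2.304111
  w ← 0.599319 + (0.19/2)·(-2.832792 + (-2.304111)) = 0.111313
w(1.57) ≈ 0.1113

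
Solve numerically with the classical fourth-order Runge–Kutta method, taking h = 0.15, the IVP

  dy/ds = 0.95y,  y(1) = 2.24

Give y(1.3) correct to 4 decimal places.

2.9787

RK4: k1 = f(s_n, y_n); k2 = f(s_n + h/2, y_n + (h/2)·k1); k3 = f(s_n + h/2, y_n + (h/2)·k2); k4 = f(s_n + h, y_n + h·k3); y_{n+1} = y_n + (h/6)·(k1 + 2k2 + 2k3 + k4).
s=1.000000, y=2.240000:
  k1 = f(1.000000, 2.240000) = 2.128000
  k2 = f(1.075000, 2.399600) = 2.279620
  k3 = f(1.075000, 2.410972) = 2.290423
  k4 = f(1.150000, 2.583563) = 2.454385
  y ← 2.240000 + (0.15/6)·(k1 + 2k2 + 2k3 + k4) = 2.583062
s=1.150000, y=2.583062:
  k1 = f(1.150000, 2.583062) = 2.453909
  k2 = f(1.225000, 2.767105) = 2.628750
  k3 = f(1.225000, 2.780218) = 2.641207
  k4 = f(1.300000, 2.979243) = 2.830281
  y ← 2.583062 + (0.15/6)·(k1 + 2k2 + 2k3 + k4) = 2.978664
y(1.3) ≈ 2.9787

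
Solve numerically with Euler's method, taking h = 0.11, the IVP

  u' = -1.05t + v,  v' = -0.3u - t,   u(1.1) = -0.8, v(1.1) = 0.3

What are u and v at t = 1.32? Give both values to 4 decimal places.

-1.0112, 0.1018

Euler on (u,v): u_{n+1} = u_n + h·u', v_{n+1} = v_n + h·v'.
1.100000: (-0.800000, 0.300000); f=(-0.855000, -0.860000) → (-0.894050, 0.205400)
1.210000: (-0.894050, 0.205400); f=(-1.065100, -0.941785) → (-1.011211, 0.101804)
(u(1.32), v(1.32)) ≈ (-1.0112, 0.1018)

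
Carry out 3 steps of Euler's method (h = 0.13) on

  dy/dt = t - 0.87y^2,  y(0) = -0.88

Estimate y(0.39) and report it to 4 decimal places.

Euler: y_{n+1} = y_n + h·f(t_n, y_n).
t=0.000000, y=-0.880000: f=-0.673728 → y ← -0.880000 + 0.13·(-0.673728) = -0.967585
t=0.130000, y=-0.967585: f=-0.684511 → y ← -0.967585 + 0.13·(-0.684511) = -1.056571
t=0.260000, y=-1.056571: f=-0.711218 → y ← -1.056571 + 0.13·(-0.711218) = -1.149029
y(0.39) ≈ -1.1490

-1.1490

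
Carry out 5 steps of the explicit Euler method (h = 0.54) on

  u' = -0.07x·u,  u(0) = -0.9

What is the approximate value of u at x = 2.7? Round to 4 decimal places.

-0.7290

Euler: u_{n+1} = u_n + h·f(x_n, u_n).
x=0.000000, u=-0.900000: f=0.000000 → u ← -0.900000 + 0.54·0.000000 = -0.900000
x=0.540000, u=-0.900000: f=0.034020 → u ← -0.900000 + 0.54·0.034020 = -0.881629
x=1.080000, u=-0.881629: f=0.066651 → u ← -0.881629 + 0.54·0.066651 = -0.845638
x=1.620000, u=-0.845638: f=0.095895 → u ← -0.845638 + 0.54·0.095895 = -0.793854
x=2.160000, u=-0.793854: f=0.120031 → u ← -0.793854 + 0.54·0.120031 = -0.729038
u(2.7) ≈ -0.7290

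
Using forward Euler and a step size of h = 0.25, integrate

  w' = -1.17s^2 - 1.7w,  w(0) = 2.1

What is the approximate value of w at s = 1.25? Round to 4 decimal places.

-0.2828

Euler: w_{n+1} = w_n + h·f(s_n, w_n).
s=0.000000, w=2.100000: f=-3.570000 → w ← 2.100000 + 0.25·(-3.570000) = 1.207500
s=0.250000, w=1.207500: f=-2.125875 → w ← 1.207500 + 0.25·(-2.125875) = 0.676031
s=0.500000, w=0.676031: f=-1.441753 → w ← 0.676031 + 0.25·(-1.441753) = 0.315593
s=0.750000, w=0.315593: f=-1.194633 → w ← 0.315593 + 0.25·(-1.194633) = 0.016935
s=1.000000, w=0.016935: f=-1.198789 → w ← 0.016935 + 0.25·(-1.198789) = -0.282763
w(1.25) ≈ -0.2828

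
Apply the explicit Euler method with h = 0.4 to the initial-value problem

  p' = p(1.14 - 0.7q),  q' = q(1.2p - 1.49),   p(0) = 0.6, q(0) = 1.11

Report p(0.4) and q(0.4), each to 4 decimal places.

Euler on (p,q): p_{n+1} = p_n + h·p', q_{n+1} = q_n + h·q'.
0.000000: (0.600000, 1.110000); f=(0.217800, -0.854700) → (0.687120, 0.768120)
(p(0.4), q(0.4)) ≈ (0.6871, 0.7681)

0.6871, 0.7681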